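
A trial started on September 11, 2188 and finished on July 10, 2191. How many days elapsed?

Day-of-year of September 11, 2188: 255.
Day-of-year of July 10, 2191: 191.
2188 has 366 days, so 366 − 255 = 111 days remain in 2188.
Full years: 2189: 365; 2190: 365. Sum = 730.
Total: 111 + 730 + 191 = 1032 days.

1032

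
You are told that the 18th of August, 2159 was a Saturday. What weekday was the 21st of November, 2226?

Tuesday

From August 18, 2159 to August 18, 2226: 67 years, of which 16 contain a Feb 29 — 51×365 + 16×366 = 24471 days.
(2200 is not a leap year (divisible by 100 but not 400).)
August 2226: 31 − 18 = 13 days remain.
Then September (30), October (31): 30 + 31 = 61 days.
November 1–21, 2226: 21 days.
Residual: 95 days.
Total: 24566 days.
24566 mod 7 = 3, so 3 days after Saturday is Tuesday.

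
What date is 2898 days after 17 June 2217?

24 May 2225

Count 2898 days after June 17, 2217:
Day-of-year of June 17, 2217: 168.
Day-of-year of May 24, 2225: 144.
2217 has 365 days, so 365 − 168 = 197 days remain in 2217.
Full years 2218–2224: 5 common + 2 leap = 5×365 + 2×366 = 2557 days.
Total: 197 + 2557 + 144 = 2898 days.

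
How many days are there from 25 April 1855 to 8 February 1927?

From April 25, 1855 to April 25, 1926: 71 years, of which 17 contain a Feb 29 — 54×365 + 17×366 = 25932 days.
(1900 is not a leap year (divisible by 100 but not 400).)
April 1926: 30 − 25 = 5 days remain.
Then 9 full months totalling 276 days.
February 1–8, 1927: 8 days (1927 is not a leap year).
Residual: 289 days.
Total: 26221 days.

26221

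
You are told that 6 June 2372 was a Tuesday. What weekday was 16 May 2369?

Count forward from the earlier date (May 16, 2369) to the later (June 6, 2372):
Day-of-year of May 16, 2369: 136.
Day-of-year of June 6, 2372: 158.
2369 has 365 days, so 365 − 136 = 229 days remain in 2369.
Full years: 2370: 365; 2371: 365. Sum = 730.
Total: 229 + 730 + 158 = 1117 days.
1117 mod 7 = 4, so 4 days before Tuesday is Friday.

Friday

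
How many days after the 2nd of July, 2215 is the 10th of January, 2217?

558

July 2215: 31 − 2 = 29 days remain.
Then 17 full months totalling 519 days.
January 1–10, 2217: 10 days.
Total: 29 + 519 + 10 = 558 days.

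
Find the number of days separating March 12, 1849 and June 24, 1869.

Day-of-year of March 12, 1849: 71.
Day-of-year of June 24, 1869: 175.
1849 has 365 days, so 365 − 71 = 294 days remain in 1849.
Full years 1850–1868: 14 common + 5 leap = 14×365 + 5×366 = 6940 days.
Total: 294 + 6940 + 175 = 7409 days.

7409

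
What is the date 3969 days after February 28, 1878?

January 10, 1889

Count 3969 days after February 28, 1878:
From February 28, 1878 to February 28, 1888: 10 years, of which 2 contain a Feb 29 — 8×365 + 2×366 = 3652 days.
February 1888: 29 − 28 = 1 day remains (1888 is a leap year, so February has 29 days).
Then 10 full months totalling 306 days.
January 1–10, 1889: 10 days.
Residual: 317 days.
Total: 3969 days.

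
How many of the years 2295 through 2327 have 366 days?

7

Years divisible by 4 in [2295, 2327]: 2296, 2300, 2304, 2308, 2312, 2316, 2320, 2324.
Of these, 2300 is divisible by 100 but not 400, so not leap.
Leap years: 8 − 1 = 7.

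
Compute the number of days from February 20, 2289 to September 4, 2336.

17362

Day-of-year of February 20, 2289: 51.
Day-of-year of September 4, 2336: 248.
2289 has 365 days, so 365 − 51 = 314 days remain in 2289.
Full years 2290–2335: 36 common + 10 leap = 36×365 + 10×366 = 16800 days.
Total: 314 + 16800 + 248 = 17362 days.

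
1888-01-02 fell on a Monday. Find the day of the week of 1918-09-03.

Tuesday

From January 2, 1888 to January 2, 1918: 30 years, of which 7 contain a Feb 29 — 23×365 + 7×366 = 10957 days.
(1900 is not a leap year (divisible by 100 but not 400).)
January 1918: 31 − 2 = 29 days remain.
Then February 1918 (28), March (31), April (30), May (31), June (30), July (31), August (31): 28 + 31 + 30 + 31 + 30 + 31 + 31 = 212 days.
September 1–3, 1918: 3 days.
Residual: 244 days.
Total: 11201 days.
11201 mod 7 = 1, so 1 day after Monday is Tuesday.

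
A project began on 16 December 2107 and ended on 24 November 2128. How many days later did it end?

7649

From December 16, 2107 to December 16, 2127: 20 years, of which 5 contain a Feb 29 — 15×365 + 5×366 = 7305 days.
December 2127: 31 − 16 = 15 days remain.
Then 10 full months totalling 305 days.
November 1–24, 2128: 24 days.
Residual: 344 days.
Total: 7649 days.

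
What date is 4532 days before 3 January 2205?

6 August 2192

Count 4532 days before January 3, 2205:
From August 6, 2192 to August 6, 2204: 12 years, of which 2 contain a Feb 29 — 10×365 + 2×366 = 4382 days.
(2200 is not a leap year (divisible by 100 but not 400).)
August 2204: 31 − 6 = 25 days remain.
Then September (30), October (31), November (30), December (31): 30 + 31 + 30 + 31 = 122 days.
January 1–3, 2205: 3 days.
Residual: 150 days.
Total: 4532 days.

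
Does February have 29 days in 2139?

2139 is not a leap year.

No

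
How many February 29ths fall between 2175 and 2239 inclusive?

Years divisible by 4: 2176, 2180, …, 2236 — 16 in all.
Of these, 2200 is divisible by 100 but not 400, so not leap.
Leap years: 16 − 1 = 15.

15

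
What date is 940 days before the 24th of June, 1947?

the 26th of November, 1944

Count 940 days before June 24, 1947:
November 26, 1944 → November 26, 1945: 365 days.
November 26, 1945 → November 26, 1946: 365 days.
November 1946: 30 − 26 = 4 days remain.
Then December (31), January (31), February 1947 (28), March (31), April (30), May (31): 31 + 31 + 28 + 31 + 30 + 31 = 182 days.
June 1–24, 1947: 24 days.
Residual: 210 days.
Total: 940 days.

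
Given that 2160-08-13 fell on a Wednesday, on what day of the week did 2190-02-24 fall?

Day-of-year of August 13, 2160: 226.
Day-of-year of February 24, 2190: 55.
2160 has 366 days, so 366 − 226 = 140 days remain in 2160.
Full years 2161–2189: 22 common + 7 leap = 22×365 + 7×366 = 10592 days.
Total: 140 + 10592 + 55 = 10787 days.
10787 is a multiple of 7, so 2190-02-24 falls on the same weekday: Wednesday.

Wednesday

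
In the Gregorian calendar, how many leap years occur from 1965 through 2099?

33

Years divisible by 4: 1968, 1972, …, 2096 — 33 in all.
2000 is divisible by 400, so still leap.
No century exceptions apply. Count: 33.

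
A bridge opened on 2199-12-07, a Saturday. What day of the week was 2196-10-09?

Count forward from the earlier date (October 9, 2196) to the later (December 7, 2199):
October 9, 2196 → October 9, 2197: 365 days.
October 9, 2197 → October 9, 2198: 365 days.
October 9, 2198 → October 9, 2199: 365 days.
October 2199: 31 − 9 = 22 days remain.
Then November (30): 30 days.
December 1–7, 2199: 7 days.
Residual: 59 days.
Total: 1154 days.
1154 mod 7 = 6, so 6 days before Saturday is Sunday.

Sunday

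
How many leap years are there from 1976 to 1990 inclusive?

4

Years divisible by 4 in [1976, 1990]: 1976, 1980, 1984, 1988.
No century exceptions apply. Count: 4.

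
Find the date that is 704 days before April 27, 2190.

May 23, 2188

Count 704 days before April 27, 2190:
May 23, 2188 → May 23, 2189: 365 days.
May 2189: 31 − 23 = 8 days remain.
Then 10 full months totalling 304 days.
April 1–27, 2190: 27 days.
Residual: 339 days.
Total: 704 days.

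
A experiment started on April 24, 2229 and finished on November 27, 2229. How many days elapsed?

April 2229: 30 − 24 = 6 days remain.
Then May (31), June (30), July (31), August (31), September (30), October (31): 31 + 30 + 31 + 31 + 30 + 31 = 184 days.
November 1–27, 2229: 27 days.
Total: 6 + 184 + 27 = 217 days.

217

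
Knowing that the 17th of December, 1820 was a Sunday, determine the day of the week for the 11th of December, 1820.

Count forward from the earlier date (December 11, 1820) to the later (December 17, 1820):
Within December 1820: 17 − 11 = 6 days.
6 mod 7 = 6, so 6 days before Sunday is Monday.

Monday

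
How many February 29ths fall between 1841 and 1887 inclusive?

11

Years divisible by 4 in [1841, 1887]: 1844, 1848, 1852, 1856, 1860, 1864, 1868, 1872, 1876, 1880, 1884.
No century exceptions apply. Count: 11.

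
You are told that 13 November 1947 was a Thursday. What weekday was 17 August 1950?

Thursday

November 13, 1947 → November 13, 1948: 366 days (1948 is a leap year).
November 13, 1948 → November 13, 1949: 365 days.
November 1949: 30 − 13 = 17 days remain.
Then December (31), January (31), February 1950 (28), March (31), April (30), May (31), June (30), July (31): 31 + 31 + 28 + 31 + 30 + 31 + 30 + 31 = 243 days.
August 1–17, 1950: 17 days.
Residual: 277 days.
Total: 1008 days.
1008 is a multiple of 7, so 17 August 1950 falls on the same weekday: Thursday.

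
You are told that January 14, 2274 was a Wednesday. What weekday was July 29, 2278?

Monday

January 14, 2274 → January 14, 2275: 365 days.
January 14, 2275 → January 14, 2276: 365 days.
January 14, 2276 → January 14, 2277: 366 days (2276 is a leap year).
January 14, 2277 → January 14, 2278: 365 days.
January 2278: 31 − 14 = 17 days remain.
Then February 2278 (28), March (31), April (30), May (31), June (30): 28 + 31 + 30 + 31 + 30 = 150 days.
July 1–29, 2278: 29 days.
Residual: 196 days.
Total: 1657 days.
1657 mod 7 = 5, so 5 days after Wednesday is Monday.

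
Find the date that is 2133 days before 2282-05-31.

2276-07-28

Count 2133 days before May 31, 2282:
July 28, 2276 → July 28, 2277: 365 days.
July 28, 2277 → July 28, 2278: 365 days.
July 28, 2278 → July 28, 2279: 365 days.
July 28, 2279 → July 28, 2280: 366 days (2280 is a leap year).
July 28, 2280 → July 28, 2281: 365 days.
July 2281: 31 − 28 = 3 days remain.
Then 9 full months totalling 273 days.
May 1–31, 2282: 31 days.
Residual: 307 days.
Total: 2133 days.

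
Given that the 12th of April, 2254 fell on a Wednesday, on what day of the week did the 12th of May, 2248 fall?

Friday

Count forward from the earlier date (May 12, 2248) to the later (April 12, 2254):
Day-of-year of May 12, 2248: 133.
Day-of-year of April 12, 2254: 102.
2248 has 366 days, so 366 − 133 = 233 days remain in 2248.
Full years: 2249: 365; 2250: 365; 2251: 365; 2252: 366; 2253: 365. Sum = 1826.
Total: 233 + 1826 + 102 = 2161 days.
2161 mod 7 = 5, so 5 days before Wednesday is Friday.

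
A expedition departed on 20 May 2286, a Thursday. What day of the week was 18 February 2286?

Thursday

Count forward from the earlier date (February 18, 2286) to the later (May 20, 2286):
February 2286: 28 − 18 = 10 days remain (2286 is not a leap year, so February has 28 days).
Then March (31), April (30): 31 + 30 = 61 days.
May 1–20, 2286: 20 days.
Total: 10 + 61 + 20 = 91 days.
91 is a multiple of 7, so 18 February 2286 falls on the same weekday: Thursday.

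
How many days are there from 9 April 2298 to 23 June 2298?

April 2298: 30 − 9 = 21 days remain.
Then May (31): 31 days.
June 1–23, 2298: 23 days.
Total: 21 + 31 + 23 = 75 days.

75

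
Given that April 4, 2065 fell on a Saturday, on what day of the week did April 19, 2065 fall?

Sunday

Within April 2065: 19 − 4 = 15 days.
15 mod 7 = 1, so 1 day after Saturday is Sunday.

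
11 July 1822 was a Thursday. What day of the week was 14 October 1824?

Thursday

July 11, 1822 → July 11, 1823: 365 days.
July 11, 1823 → July 11, 1824: 366 days (1824 is a leap year).
July 1824: 31 − 11 = 20 days remain.
Then August (31), September (30): 31 + 30 = 61 days.
October 1–14, 1824: 14 days.
Residual: 95 days.
Total: 826 days.
826 is a multiple of 7, so 14 October 1824 falls on the same weekday: Thursday.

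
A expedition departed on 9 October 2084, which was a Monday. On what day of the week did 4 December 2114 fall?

Day-of-year of October 9, 2084: 283.
Day-of-year of December 4, 2114: 338.
2084 has 366 days, so 366 − 283 = 83 days remain in 2084.
Full years 2085–2113: 23 common + 6 leap = 23×365 + 6×366 = 10591 days.
Total: 83 + 10591 + 338 = 11012 days.
11012 mod 7 = 1, so 1 day after Monday is Tuesday.

Tuesday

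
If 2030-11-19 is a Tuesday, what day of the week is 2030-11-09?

Saturday

Count forward from the earlier date (November 9, 2030) to the later (November 19, 2030):
Within November 2030: 19 − 9 = 10 days.
10 mod 7 = 3, so 3 days before Tuesday is Saturday.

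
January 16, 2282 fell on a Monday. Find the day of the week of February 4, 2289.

Day-of-year of January 16, 2282: 16.
Day-of-year of February 4, 2289: 35.
2282 has 365 days, so 365 − 16 = 349 days remain in 2282.
Full years: 2283: 365; 2284: 366; 2285: 365; 2286: 365; 2287: 365; 2288: 366. Sum = 2192.
Total: 349 + 2192 + 35 = 2576 days.
2576 is a multiple of 7, so February 4, 2289 falls on the same weekday: Monday.

Monday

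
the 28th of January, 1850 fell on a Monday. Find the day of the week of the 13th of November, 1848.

Monday

Count forward from the earlier date (November 13, 1848) to the later (January 28, 1850):
November 1848: 30 − 13 = 17 days remain.
Then 13 full months totalling 396 days.
January 1–28, 1850: 28 days.
Total: 17 + 396 + 28 = 441 days.
441 is a multiple of 7, so the 13th of November, 1848 falls on the same weekday: Monday.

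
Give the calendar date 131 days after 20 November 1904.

31 March 1905

Count 131 days after November 20, 1904:
Day-of-year of November 20, 1904: 325.
Day-of-year of March 31, 1905: 90.
1904 has 366 days, so 366 − 325 = 41 days remain in 1904.
Total: 41 + 90 = 131 days.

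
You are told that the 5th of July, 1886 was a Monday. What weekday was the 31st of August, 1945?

Friday

From July 5, 1886 to July 5, 1945: 59 years, of which 14 contain a Feb 29 — 45×365 + 14×366 = 21549 days.
(1900 is not a leap year (divisible by 100 but not 400).)
July 1945: 31 − 5 = 26 days remain.
August 1–31, 1945: 31 days.
Residual: 57 days.
Total: 21606 days.
21606 mod 7 = 4, so 4 days after Monday is Friday.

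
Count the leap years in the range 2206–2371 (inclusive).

40

Years divisible by 4: 2208, 2212, …, 2368 — 41 in all.
Of these, 2300 is divisible by 100 but not 400, so not leap.
Leap years: 41 − 1 = 40.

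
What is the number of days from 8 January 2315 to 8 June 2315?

151

January 2315: 31 − 8 = 23 days remain.
Then February 2315 (28), March (31), April (30), May (31): 28 + 31 + 30 + 31 = 120 days.
June 1–8, 2315: 8 days.
Total: 23 + 120 + 8 = 151 days.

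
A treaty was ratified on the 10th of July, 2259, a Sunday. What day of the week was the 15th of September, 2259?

Thursday

July 2259: 31 − 10 = 21 days remain.
Then August (31): 31 days.
September 1–15, 2259: 15 days.
Total: 21 + 31 + 15 = 67 days.
67 mod 7 = 4, so 4 days after Sunday is Thursday.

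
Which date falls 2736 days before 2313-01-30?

2305-08-04

Count 2736 days before January 30, 2313:
Day-of-year of August 4, 2305: 216.
Day-of-year of January 30, 2313: 30.
2305 has 365 days, so 365 − 216 = 149 days remain in 2305.
Full years 2306–2312: 5 common + 2 leap = 5×365 + 2×366 = 2557 days.
Total: 149 + 2557 + 30 = 2736 days.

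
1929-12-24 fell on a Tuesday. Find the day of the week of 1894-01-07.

Count forward from the earlier date (January 7, 1894) to the later (December 24, 1929):
From January 7, 1894 to January 7, 1929: 35 years, of which 8 contain a Feb 29 — 27×365 + 8×366 = 12783 days.
(1900 is not a leap year (divisible by 100 but not 400).)
January 1929: 31 − 7 = 24 days remain.
Then 10 full months totalling 303 days.
December 1–24, 1929: 24 days.
Residual: 351 days.
Total: 13134 days.
13134 mod 7 = 2, so 2 days before Tuesday is Sunday.

Sunday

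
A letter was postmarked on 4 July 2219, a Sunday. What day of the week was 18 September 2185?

Sunday

Count forward from the earlier date (September 18, 2185) to the later (July 4, 2219):
Day-of-year of September 18, 2185: 261.
Day-of-year of July 4, 2219: 185.
2185 has 365 days, so 365 − 261 = 104 days remain in 2185.
Full years 2186–2218: 26 common + 7 leap = 26×365 + 7×366 = 12052 days.
Total: 104 + 12052 + 185 = 12341 days.
12341 is a multiple of 7, so 18 September 2185 falls on the same weekday: Sunday.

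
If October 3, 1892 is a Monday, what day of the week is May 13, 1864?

Friday

Count forward from the earlier date (May 13, 1864) to the later (October 3, 1892):
From May 13, 1864 to May 13, 1892: 28 years, of which 7 contain a Feb 29 — 21×365 + 7×366 = 10227 days.
May 1892: 31 − 13 = 18 days remain.
Then June (30), July (31), August (31), September (30): 30 + 31 + 31 + 30 = 122 days.
October 1–3, 1892: 3 days.
Residual: 143 days.
Total: 10370 days.
10370 mod 7 = 3, so 3 days before Monday is Friday.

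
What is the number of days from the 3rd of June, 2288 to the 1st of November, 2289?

516

June 2288: 30 − 3 = 27 days remain.
Then 16 full months totalling 488 days.
November 1, 2289: 1 day.
Total: 27 + 488 + 1 = 516 days.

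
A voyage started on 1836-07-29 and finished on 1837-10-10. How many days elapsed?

Day-of-year of July 29, 1836: 211.
Day-of-year of October 10, 1837: 283.
1836 has 366 days, so 366 − 211 = 155 days remain in 1836.
Total: 155 + 283 = 438 days.

438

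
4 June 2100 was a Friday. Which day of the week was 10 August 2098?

Sunday

Count forward from the earlier date (August 10, 2098) to the later (June 4, 2100):
August 2098: 31 − 10 = 21 days remain.
Then 21 full months totalling 638 days.
June 1–4, 2100: 4 days.
Total: 21 + 638 + 4 = 663 days.
663 mod 7 = 5, so 5 days before Friday is Sunday.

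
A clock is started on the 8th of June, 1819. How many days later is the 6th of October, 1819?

June 1819: 30 − 8 = 22 days remain.
Then July (31), August (31), September (30): 31 + 31 + 30 = 92 days.
October 1–6, 1819: 6 days.
Total: 22 + 92 + 6 = 120 days.

120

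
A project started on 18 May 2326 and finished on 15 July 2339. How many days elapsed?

4806

Day-of-year of May 18, 2326: 138.
Day-of-year of July 15, 2339: 196.
2326 has 365 days, so 365 − 138 = 227 days remain in 2326.
Full years 2327–2338: 9 common + 3 leap = 9×365 + 3×366 = 4383 days.
Total: 227 + 4383 + 196 = 4806 days.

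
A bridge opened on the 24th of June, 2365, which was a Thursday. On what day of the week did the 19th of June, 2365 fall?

Saturday

Count forward from the earlier date (June 19, 2365) to the later (June 24, 2365):
Within June 2365: 24 − 19 = 5 days.
5 mod 7 = 5, so 5 days before Thursday is Saturday.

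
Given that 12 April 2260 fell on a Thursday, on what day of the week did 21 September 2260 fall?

Friday

April 2260: 30 − 12 = 18 days remain.
Then May (31), June (30), July (31), August (31): 31 + 30 + 31 + 31 = 123 days.
September 1–21, 2260: 21 days.
Total: 18 + 123 + 21 = 162 days.
162 mod 7 = 1, so 1 day after Thursday is Friday.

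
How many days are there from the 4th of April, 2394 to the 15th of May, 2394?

41

April 2394: 30 − 4 = 26 days remain.
May 1–15, 2394: 15 days.
Total: 26 + 15 = 41 days.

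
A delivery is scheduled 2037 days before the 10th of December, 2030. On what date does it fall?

the 13th of May, 2025

Count 2037 days before December 10, 2030:
May 13, 2025 → May 13, 2026: 365 days.
May 13, 2026 → May 13, 2027: 365 days.
May 13, 2027 → May 13, 2028: 366 days (2028 is a leap year).
May 13, 2028 → May 13, 2029: 365 days.
May 13, 2029 → May 13, 2030: 365 days.
May 2030: 31 − 13 = 18 days remain.
Then June (30), July (31), August (31), September (30), October (31), November (30): 30 + 31 + 31 + 30 + 31 + 30 = 183 days.
December 1–10, 2030: 10 days.
Residual: 211 days.
Total: 2037 days.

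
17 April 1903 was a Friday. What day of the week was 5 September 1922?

From April 17, 1903 to April 17, 1922: 19 years, of which 5 contain a Feb 29 — 14×365 + 5×366 = 6940 days.
April 1922: 30 − 17 = 13 days remain.
Then May (31), June (30), July (31), August (31): 31 + 30 + 31 + 31 = 123 days.
September 1–5, 1922: 5 days.
Residual: 141 days.
Total: 7081 days.
7081 mod 7 = 4, so 4 days after Friday is Tuesday.

Tuesday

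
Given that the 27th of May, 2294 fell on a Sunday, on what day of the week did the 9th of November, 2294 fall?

May 2294: 31 − 27 = 4 days remain.
Then June (30), July (31), August (31), September (30), October (31): 30 + 31 + 31 + 30 + 31 = 153 days.
November 1–9, 2294: 9 days.
Total: 4 + 153 + 9 = 166 days.
166 mod 7 = 5, so 5 days after Sunday is Friday.

Friday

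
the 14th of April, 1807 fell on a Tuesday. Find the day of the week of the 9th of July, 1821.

Monday

Day-of-year of April 14, 1807: 104.
Day-of-year of July 9, 1821: 190.
1807 has 365 days, so 365 − 104 = 261 days remain in 1807.
Full years 1808–1820: 9 common + 4 leap = 9×365 + 4×366 = 4749 days.
Total: 261 + 4749 + 190 = 5200 days.
5200 mod 7 = 6, so 6 days after Tuesday is Monday.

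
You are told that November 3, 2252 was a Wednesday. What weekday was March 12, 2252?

Count forward from the earlier date (March 12, 2252) to the later (November 3, 2252):
March 2252: 31 − 12 = 19 days remain.
Then April (30), May (31), June (30), July (31), August (31), September (30), October (31): 30 + 31 + 30 + 31 + 31 + 30 + 31 = 214 days.
November 1–3, 2252: 3 days.
Total: 19 + 214 + 3 = 236 days.
236 mod 7 = 5, so 5 days before Wednesday is Friday.

Friday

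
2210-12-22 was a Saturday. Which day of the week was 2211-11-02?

Day-of-year of December 22, 2210: 356.
Day-of-year of November 2, 2211: 306.
2210 has 365 days, so 365 − 356 = 9 days remain in 2210.
Total: 9 + 306 = 315 days.
315 is a multiple of 7, so 2211-11-02 falls on the same weekday: Saturday.

Saturday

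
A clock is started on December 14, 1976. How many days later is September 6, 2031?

19989

From December 14, 1976 to December 14, 2030: 54 years, of which 13 contain a Feb 29 — 41×365 + 13×366 = 19723 days.
(2000 is a leap year (divisible by 400).)
December 2030: 31 − 14 = 17 days remain.
Then January (31), February 2031 (28), March (31), April (30), May (31), June (30), July (31), August (31): 31 + 28 + 31 + 30 + 31 + 30 + 31 + 31 = 243 days.
September 1–6, 2031: 6 days.
Residual: 266 days.
Total: 19989 days.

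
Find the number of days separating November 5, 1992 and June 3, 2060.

24682

From November 5, 1992 to November 5, 2059: 67 years, of which 16 contain a Feb 29 — 51×365 + 16×366 = 24471 days.
(2000 is a leap year (divisible by 400).)
November 2059: 30 − 5 = 25 days remain.
Then December (31), January (31), February 2060 (29), March (31), April (30), May (31): 31 + 31 + 29 + 31 + 30 + 31 = 183 days.
June 1–3, 2060: 3 days.
Residual: 211 days.
Total: 24682 days.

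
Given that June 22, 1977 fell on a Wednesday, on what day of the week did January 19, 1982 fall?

Day-of-year of June 22, 1977: 173.
Day-of-year of January 19, 1982: 19.
1977 has 365 days, so 365 − 173 = 192 days remain in 1977.
Full years: 1978: 365; 1979: 365; 1980: 366; 1981: 365. Sum = 1461.
Total: 192 + 1461 + 19 = 1672 days.
1672 mod 7 = 6, so 6 days after Wednesday is Tuesday.

Tuesday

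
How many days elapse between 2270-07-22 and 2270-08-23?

July 2270: 31 − 22 = 9 days remain.
August 1–23, 2270: 23 days.
Total: 9 + 23 = 32 days.

32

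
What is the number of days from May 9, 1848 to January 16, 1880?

11574

From May 9, 1848 to May 9, 1879: 31 years, of which 7 contain a Feb 29 — 24×365 + 7×366 = 11322 days.
May 1879: 31 − 9 = 22 days remain.
Then June (30), July (31), August (31), September (30), October (31), November (30), December (31): 30 + 31 + 31 + 30 + 31 + 30 + 31 = 214 days.
January 1–16, 1880: 16 days.
Residual: 252 days.
Total: 11574 days.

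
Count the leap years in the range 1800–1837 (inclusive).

9

Years divisible by 4 in [1800, 1837]: 1800, 1804, 1808, 1812, 1816, 1820, 1824, 1828, 1832, 1836.
Of these, 1800 is divisible by 100 but not 400, so not leap.
Leap years: 10 − 1 = 9.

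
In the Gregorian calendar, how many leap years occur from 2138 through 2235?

23

Years divisible by 4: 2140, 2144, …, 2232 — 24 in all.
Of these, 2200 is divisible by 100 but not 400, so not leap.
Leap years: 24 − 1 = 23.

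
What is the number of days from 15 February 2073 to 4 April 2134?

From February 15, 2073 to February 15, 2134: 61 years, of which 14 contain a Feb 29 — 47×365 + 14×366 = 22279 days.
(2100 is not a leap year (divisible by 100 but not 400).)
February 2134: 28 − 15 = 13 days remain (2134 is not a leap year, so February has 28 days).
Then March (31): 31 days.
April 1–4, 2134: 4 days.
Residual: 48 days.
Total: 22327 days.

22327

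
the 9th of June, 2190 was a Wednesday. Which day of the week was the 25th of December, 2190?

Saturday

June 2190: 30 − 9 = 21 days remain.
Then July (31), August (31), September (30), October (31), November (30): 31 + 31 + 30 + 31 + 30 = 153 days.
December 1–25, 2190: 25 days.
Total: 21 + 153 + 25 = 199 days.
199 mod 7 = 3, so 3 days after Wednesday is Saturday.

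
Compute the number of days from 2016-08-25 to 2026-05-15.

3550

From August 25, 2016 to August 25, 2025: 9 years, of which 2 contain a Feb 29 — 7×365 + 2×366 = 3287 days.
August 2025: 31 − 25 = 6 days remain.
Then September (30), October (31), November (30), December (31), January (31), February 2026 (28), March (31), April (30): 30 + 31 + 30 + 31 + 31 + 28 + 31 + 30 = 242 days.
May 1–15, 2026: 15 days.
Residual: 263 days.
Total: 3550 days.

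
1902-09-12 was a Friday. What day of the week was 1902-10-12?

September 1902: 30 − 12 = 18 days remain.
October 1–12, 1902: 12 days.
Total: 18 + 12 = 30 days.
30 mod 7 = 2, so 2 days after Friday is Sunday.

Sunday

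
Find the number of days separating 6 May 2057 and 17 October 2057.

164

May 2057: 31 − 6 = 25 days remain.
Then June (30), July (31), August (31), September (30): 30 + 31 + 31 + 30 = 122 days.
October 1–17, 2057: 17 days.
Total: 25 + 122 + 17 = 164 days.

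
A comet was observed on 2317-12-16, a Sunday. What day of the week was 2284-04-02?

Wednesday

Count forward from the earlier date (April 2, 2284) to the later (December 16, 2317):
Day-of-year of April 2, 2284: 93.
Day-of-year of December 16, 2317: 350.
2284 has 366 days, so 366 − 93 = 273 days remain in 2284.
Full years 2285–2316: 25 common + 7 leap = 25×365 + 7×366 = 11687 days.
Total: 273 + 11687 + 350 = 12310 days.
12310 mod 7 = 4, so 4 days before Sunday is Wednesday.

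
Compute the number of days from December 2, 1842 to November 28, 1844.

727

December 2, 1842 → December 2, 1843: 365 days.
December 1843: 31 − 2 = 29 days remain.
Then 10 full months totalling 305 days.
November 1–28, 1844: 28 days.
Residual: 362 days.
Total: 727 days.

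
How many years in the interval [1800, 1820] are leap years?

Years divisible by 4 in [1800, 1820]: 1800, 1804, 1808, 1812, 1816, 1820.
Of these, 1800 is divisible by 100 but not 400, so not leap.
Leap years: 6 − 1 = 5.

5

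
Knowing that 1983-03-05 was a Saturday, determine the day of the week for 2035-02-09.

Friday

Day-of-year of March 5, 1983: 64.
Day-of-year of February 9, 2035: 40.
1983 has 365 days, so 365 − 64 = 301 days remain in 1983.
Full years 1984–2034: 38 common + 13 leap = 38×365 + 13×366 = 18628 days.
Total: 301 + 18628 + 40 = 18969 days.
18969 mod 7 = 6, so 6 days after Saturday is Friday.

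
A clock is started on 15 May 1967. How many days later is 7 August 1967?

May 1967: 31 − 15 = 16 days remain.
Then June (30), July (31): 30 + 31 = 61 days.
August 1–7, 1967: 7 days.
Total: 16 + 61 + 7 = 84 days.

84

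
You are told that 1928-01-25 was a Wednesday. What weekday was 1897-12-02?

Thursday

Count forward from the earlier date (December 2, 1897) to the later (January 25, 1928):
From December 2, 1897 to December 2, 1927: 30 years, of which 6 contain a Feb 29 — 24×365 + 6×366 = 10956 days.
(1900 is not a leap year (divisible by 100 but not 400).)
December 1927: 31 − 2 = 29 days remain.
January 1–25, 1928: 25 days.
Residual: 54 days.
Total: 11010 days.
11010 mod 7 = 6, so 6 days before Wednesday is Thursday.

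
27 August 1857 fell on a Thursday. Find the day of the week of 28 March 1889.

Day-of-year of August 27, 1857: 239.
Day-of-year of March 28, 1889: 87.
1857 has 365 days, so 365 − 239 = 126 days remain in 1857.
Full years 1858–1888: 23 common + 8 leap = 23×365 + 8×366 = 11323 days.
Total: 126 + 11323 + 87 = 11536 days.
11536 is a multiple of 7, so 28 March 1889 falls on the same weekday: Thursday.

Thursday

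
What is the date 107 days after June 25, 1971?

October 10, 1971

Count 107 days after June 25, 1971:
June 1971: 30 − 25 = 5 days remain.
Then July (31), August (31), September (30): 31 + 31 + 30 = 92 days.
October 1–10, 1971: 10 days.
Total: 5 + 92 + 10 = 107 days.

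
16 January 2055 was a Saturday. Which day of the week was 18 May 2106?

Day-of-year of January 16, 2055: 16.
Day-of-year of May 18, 2106: 138.
2055 has 365 days, so 365 − 16 = 349 days remain in 2055.
Full years 2056–2105: 38 common + 12 leap = 38×365 + 12×366 = 18262 days.
Total: 349 + 18262 + 138 = 18749 days.
18749 mod 7 = 3, so 3 days after Saturday is Tuesday.

Tuesday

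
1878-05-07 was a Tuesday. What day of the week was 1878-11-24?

Sunday

May 1878: 31 − 7 = 24 days remain.
Then June (30), July (31), August (31), September (30), October (31): 30 + 31 + 31 + 30 + 31 = 153 days.
November 1–24, 1878: 24 days.
Total: 24 + 153 + 24 = 201 days.
201 mod 7 = 5, so 5 days after Tuesday is Sunday.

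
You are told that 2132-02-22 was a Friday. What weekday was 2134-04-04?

February 2132: 29 − 22 = 7 days remain (2132 is a leap year, so February has 29 days).
Then 25 full months totalling 761 days.
April 1–4, 2134: 4 days.
Total: 7 + 761 + 4 = 772 days.
772 mod 7 = 2, so 2 days after Friday is Sunday.

Sunday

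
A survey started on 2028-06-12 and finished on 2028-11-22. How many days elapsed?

163

June 2028: 30 − 12 = 18 days remain.
Then July (31), August (31), September (30), October (31): 31 + 31 + 30 + 31 = 123 days.
November 1–22, 2028: 22 days.
Total: 18 + 123 + 22 = 163 days.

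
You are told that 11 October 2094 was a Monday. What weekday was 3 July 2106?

Saturday

From October 11, 2094 to October 11, 2105: 11 years, of which 2 contain a Feb 29 — 9×365 + 2×366 = 4017 days.
(2100 is not a leap year (divisible by 100 but not 400).)
October 2105: 31 − 11 = 20 days remain.
Then November (30), December (31), January (31), February 2106 (28), March (31), April (30), May (31), June (30): 30 + 31 + 31 + 28 + 31 + 30 + 31 + 30 = 242 days.
July 1–3, 2106: 3 days.
Residual: 265 days.
Total: 4282 days.
4282 mod 7 = 5, so 5 days after Monday is Saturday.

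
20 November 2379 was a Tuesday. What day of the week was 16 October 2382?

Saturday

Day-of-year of November 20, 2379: 324.
Day-of-year of October 16, 2382: 289.
2379 has 365 days, so 365 − 324 = 41 days remain in 2379.
Full years: 2380: 366; 2381: 365. Sum = 731.
Total: 41 + 731 + 289 = 1061 days.
1061 mod 7 = 4, so 4 days after Tuesday is Saturday.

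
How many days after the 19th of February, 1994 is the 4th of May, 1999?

1900

February 19, 1994 → February 19, 1995: 365 days.
February 19, 1995 → February 19, 1996: 365 days.
February 19, 1996 → February 19, 1997: 366 days (1996 is a leap year).
February 19, 1997 → February 19, 1998: 365 days.
February 19, 1998 → February 19, 1999: 365 days.
February 1999: 28 − 19 = 9 days remain (1999 is not a leap year, so February has 28 days).
Then March (31), April (30): 31 + 30 = 61 days.
May 1–4, 1999: 4 days.
Residual: 74 days.
Total: 1900 days.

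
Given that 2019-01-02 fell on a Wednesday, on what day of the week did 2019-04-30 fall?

January 2019: 31 − 2 = 29 days remain.
Then February 2019 (28), March (31): 28 + 31 = 59 days.
April 1–30, 2019: 30 days.
Total: 29 + 59 + 30 = 118 days.
118 mod 7 = 6, so 6 days after Wednesday is Tuesday.

Tuesday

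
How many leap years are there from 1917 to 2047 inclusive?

Years divisible by 4: 1920, 1924, …, 2044 — 32 in all.
2000 is divisible by 400, so still leap.
No century exceptions apply. Count: 32.

32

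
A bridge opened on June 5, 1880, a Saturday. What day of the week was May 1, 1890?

Thursday

From June 5, 1880 to June 5, 1889: 9 years, of which 2 contain a Feb 29 — 7×365 + 2×366 = 3287 days.
June 1889: 30 − 5 = 25 days remain.
Then 10 full months totalling 304 days.
May 1, 1890: 1 day.
Residual: 330 days.
Total: 3617 days.
3617 mod 7 = 5, so 5 days after Saturday is Thursday.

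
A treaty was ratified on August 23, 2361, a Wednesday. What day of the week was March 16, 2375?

Day-of-year of August 23, 2361: 235.
Day-of-year of March 16, 2375: 75.
2361 has 365 days, so 365 − 235 = 130 days remain in 2361.
Full years 2362–2374: 10 common + 3 leap = 10×365 + 3×366 = 4748 days.
Total: 130 + 4748 + 75 = 4953 days.
4953 mod 7 = 4, so 4 days after Wednesday is Sunday.

Sunday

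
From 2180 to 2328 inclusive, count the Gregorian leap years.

36

Years divisible by 4: 2180, 2184, …, 2328 — 38 in all.
Of these, 2200, 2300 are divisible by 100 but not 400, so not leap.
Leap years: 38 − 2 = 36.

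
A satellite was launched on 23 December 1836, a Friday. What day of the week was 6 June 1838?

Wednesday

December 1836: 31 − 23 = 8 days remain.
Then 17 full months totalling 516 days.
June 1–6, 1838: 6 days.
Total: 8 + 516 + 6 = 530 days.
530 mod 7 = 5, so 5 days after Friday is Wednesday.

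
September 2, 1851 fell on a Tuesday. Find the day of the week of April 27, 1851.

Sunday

Count forward from the earlier date (April 27, 1851) to the later (September 2, 1851):
April 1851: 30 − 27 = 3 days remain.
Then May (31), June (30), July (31), August (31): 31 + 30 + 31 + 31 = 123 days.
September 1–2, 1851: 2 days.
Total: 3 + 123 + 2 = 128 days.
128 mod 7 = 2, so 2 days before Tuesday is Sunday.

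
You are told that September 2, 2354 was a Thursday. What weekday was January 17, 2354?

Sunday

Count forward from the earlier date (January 17, 2354) to the later (September 2, 2354):
January 2354: 31 − 17 = 14 days remain.
Then February 2354 (28), March (31), April (30), May (31), June (30), July (31), August (31): 28 + 31 + 30 + 31 + 30 + 31 + 31 = 212 days.
September 1–2, 2354: 2 days.
Total: 14 + 212 + 2 = 228 days.
228 mod 7 = 4, so 4 days before Thursday is Sunday.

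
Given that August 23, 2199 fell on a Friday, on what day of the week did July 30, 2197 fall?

Count forward from the earlier date (July 30, 2197) to the later (August 23, 2199):
July 2197: 31 − 30 = 1 day remains.
Then 24 full months totalling 730 days.
August 1–23, 2199: 23 days.
Total: 1 + 730 + 23 = 754 days.
754 mod 7 = 5, so 5 days before Friday is Sunday.

Sunday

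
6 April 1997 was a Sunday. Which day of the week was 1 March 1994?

Count forward from the earlier date (March 1, 1994) to the later (April 6, 1997):
March 1, 1994 → March 1, 1995: 365 days.
March 1, 1995 → March 1, 1996: 366 days (1996 is a leap year).
March 1, 1996 → March 1, 1997: 365 days.
March 1997: 31 − 1 = 30 days remain.
April 1–6, 1997: 6 days.
Residual: 36 days.
Total: 1132 days.
1132 mod 7 = 5, so 5 days before Sunday is Tuesday.

Tuesday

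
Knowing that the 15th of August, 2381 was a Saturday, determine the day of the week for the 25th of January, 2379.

Count forward from the earlier date (January 25, 2379) to the later (August 15, 2381):
Day-of-year of January 25, 2379: 25.
Day-of-year of August 15, 2381: 227.
2379 has 365 days, so 365 − 25 = 340 days remain in 2379.
Full years: 2380: 366. Sum = 366.
Total: 340 + 366 + 227 = 933 days.
933 mod 7 = 2, so 2 days before Saturday is Thursday.

Thursday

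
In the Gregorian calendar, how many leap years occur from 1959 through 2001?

Years divisible by 4 in [1959, 2001]: 1960, 1964, 1968, 1972, 1976, 1980, 1984, 1988, 1992, 1996, 2000.
2000 is divisible by 400, so still leap.
No century exceptions apply. Count: 11.

11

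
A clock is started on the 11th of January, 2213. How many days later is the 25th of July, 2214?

January 2213: 31 − 11 = 20 days remain.
Then 17 full months totalling 515 days.
July 1–25, 2214: 25 days.
Total: 20 + 515 + 25 = 560 days.

560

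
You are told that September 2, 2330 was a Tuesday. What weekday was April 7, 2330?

Count forward from the earlier date (April 7, 2330) to the later (September 2, 2330):
April 2330: 30 − 7 = 23 days remain.
Then May (31), June (30), July (31), August (31): 31 + 30 + 31 + 31 = 123 days.
September 1–2, 2330: 2 days.
Total: 23 + 123 + 2 = 148 days.
148 mod 7 = 1, so 1 day before Tuesday is Monday.

Monday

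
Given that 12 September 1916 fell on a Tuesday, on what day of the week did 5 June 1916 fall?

Monday

Count forward from the earlier date (June 5, 1916) to the later (September 12, 1916):
June 1916: 30 − 5 = 25 days remain.
Then July (31), August (31): 31 + 31 = 62 days.
September 1–12, 1916: 12 days.
Total: 25 + 62 + 12 = 99 days.
99 mod 7 = 1, so 1 day before Tuesday is Monday.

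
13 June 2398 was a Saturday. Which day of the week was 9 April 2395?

Count forward from the earlier date (April 9, 2395) to the later (June 13, 2398):
Day-of-year of April 9, 2395: 99.
Day-of-year of June 13, 2398: 164.
2395 has 365 days, so 365 − 99 = 266 days remain in 2395.
Full years: 2396: 366; 2397: 365. Sum = 731.
Total: 266 + 731 + 164 = 1161 days.
1161 mod 7 = 6, so 6 days before Saturday is Sunday.

Sunday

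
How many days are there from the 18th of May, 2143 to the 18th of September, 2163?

Day-of-year of May 18, 2143: 138.
Day-of-year of September 18, 2163: 261.
2143 has 365 days, so 365 − 138 = 227 days remain in 2143.
Full years 2144–2162: 14 common + 5 leap = 14×365 + 5×366 = 6940 days.
Total: 227 + 6940 + 261 = 7428 days.

7428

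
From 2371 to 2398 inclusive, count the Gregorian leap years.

Years divisible by 4 in [2371, 2398]: 2372, 2376, 2380, 2384, 2388, 2392, 2396.
No century exceptions apply. Count: 7.

7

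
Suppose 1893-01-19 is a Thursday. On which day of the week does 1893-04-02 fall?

January 1893: 31 − 19 = 12 days remain.
Then February 1893 (28), March (31): 28 + 31 = 59 days.
April 1–2, 1893: 2 days.
Total: 12 + 59 + 2 = 73 days.
73 mod 7 = 3, so 3 days after Thursday is Sunday.

Sunday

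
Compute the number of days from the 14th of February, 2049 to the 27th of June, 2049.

133

February 2049: 28 − 14 = 14 days remain (2049 is not a leap year, so February has 28 days).
Then March (31), April (30), May (31): 31 + 30 + 31 = 92 days.
June 1–27, 2049: 27 days.
Total: 14 + 92 + 27 = 133 days.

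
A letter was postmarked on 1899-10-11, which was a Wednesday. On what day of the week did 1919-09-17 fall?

From October 11, 1899 to October 11, 1918: 19 years, of which 4 contain a Feb 29 — 15×365 + 4×366 = 6939 days.
(1900 is not a leap year (divisible by 100 but not 400).)
October 1918: 31 − 11 = 20 days remain.
Then 10 full months totalling 304 days.
September 1–17, 1919: 17 days.
Residual: 341 days.
Total: 7280 days.
7280 is a multiple of 7, so 1919-09-17 falls on the same weekday: Wednesday.

Wednesday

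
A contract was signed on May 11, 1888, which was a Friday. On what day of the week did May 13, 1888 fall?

Within May 1888: 13 − 11 = 2 days.
2 mod 7 = 2, so 2 days after Friday is Sunday.

Sunday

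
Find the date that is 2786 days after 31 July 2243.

17 March 2251

Count 2786 days after July 31, 2243:
Day-of-year of July 31, 2243: 212.
Day-of-year of March 17, 2251: 76.
2243 has 365 days, so 365 − 212 = 153 days remain in 2243.
Full years 2244–2250: 5 common + 2 leap = 5×365 + 2×366 = 2557 days.
Total: 153 + 2557 + 76 = 2786 days.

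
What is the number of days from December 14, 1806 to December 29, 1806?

Within December 1806: 29 − 14 = 15 days.

15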